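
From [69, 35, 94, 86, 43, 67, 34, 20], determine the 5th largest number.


Sort descending: [94, 86, 69, 67, 43, 35, 34, 20]
The 5th element (1-indexed) is at index 4.
Value = 43
Final answer: 43


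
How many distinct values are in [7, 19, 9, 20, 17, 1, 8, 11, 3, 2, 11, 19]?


List all unique values:
Distinct values: [1, 2, 3, 7, 8, 9, 11, 17, 19, 20]
Count = 10
Final answer: 10


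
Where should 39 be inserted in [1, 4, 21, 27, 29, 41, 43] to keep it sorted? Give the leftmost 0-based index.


List is sorted: [1, 4, 21, 27, 29, 41, 43]
We need the leftmost position where 39 can be inserted, i.e. the first index whose element is >= 39 (or the end of the list if none is).
Binary search with low=0, high=7 (0-based indices):
  low=0, high=7, mid=3: a[3]=27 < 39, so low = 4
  low=4, high=7, mid=5: a[5]=41 >= 39, so high = 5
  low=4, high=5, mid=4: a[4]=29 < 39, so low = 5
Now low = high = 5, so the insertion index is 5.
Final answer: 5


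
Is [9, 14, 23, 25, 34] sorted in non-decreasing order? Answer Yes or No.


Check consecutive pairs:
  9 <= 14? True
  14 <= 23? True
  23 <= 25? True
  25 <= 34? True
Every consecutive pair is in order, so the list is non-decreasing.
Final answer: Yes


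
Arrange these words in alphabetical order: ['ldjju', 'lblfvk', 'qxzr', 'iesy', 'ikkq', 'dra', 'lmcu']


Compare strings character by character (the first differing letter decides):
  'dra' < 'iesy' since 'd' < 'i' at position 1
  'iesy' < 'ikkq' since 'e' < 'k' at position 2
  'ikkq' < 'lblfvk' since 'i' < 'l' at position 1
  'lblfvk' < 'ldjju' since 'b' < 'd' at position 2
  'ldjju' < 'lmcu' since 'd' < 'm' at position 2
  'lmcu' < 'qxzr' since 'l' < 'q' at position 1
Chaining these comparisons gives the alphabetical order.
Final answer: ['dra', 'iesy', 'ikkq', 'lblfvk', 'ldjju', 'lmcu', 'qxzr']


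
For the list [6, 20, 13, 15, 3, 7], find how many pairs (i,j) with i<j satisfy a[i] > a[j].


For each element, count the later elements that are smaller than it:
  6 (index 0): smaller elements after it = [3] -> 1
  20 (index 1): smaller elements after it = [13, 15, 3, 7] -> 4
  13 (index 2): smaller elements after it = [3, 7] -> 2
  15 (index 3): smaller elements after it = [3, 7] -> 2
  3 (index 4): smaller elements after it = [] -> 0
Total inversions = 1 + 4 + 2 + 2 + 0 = 9
Final answer: 9


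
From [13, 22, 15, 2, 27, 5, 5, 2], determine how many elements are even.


Check each element:
  13 is odd
  22 is even
  15 is odd
  2 is even
  27 is odd
  5 is odd
  5 is odd
  2 is even
Evens: [22, 2, 2]
Count of evens = 3
Final answer: 3


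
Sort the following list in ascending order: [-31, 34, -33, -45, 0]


Original list: [-31, 34, -33, -45, 0]
Repeatedly take the smallest remaining element:
  Remaining [-31, 34, -33, -45, 0] -> smallest is -45
  Remaining [-31, 34, -33, 0] -> smallest is -33
  Remaining [-31, 34, 0] -> smallest is -31
  Remaining [34, 0] -> smallest is 0
  Remaining [34] -> smallest is 34
Collecting the picks in order gives the sorted list.
Final answer: [-45, -33, -31, 0, 34]


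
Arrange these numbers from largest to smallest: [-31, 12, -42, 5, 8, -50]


Original list: [-31, 12, -42, 5, 8, -50]
Repeatedly take the largest remaining element:
  Remaining [-31, 12, -42, 5, 8, -50] -> largest is 12
  Remaining [-31, -42, 5, 8, -50] -> largest is 8
  Remaining [-31, -42, 5, -50] -> largest is 5
  Remaining [-31, -42, -50] -> largest is -31
  Remaining [-42, -50] -> largest is -42
  Remaining [-50] -> largest is -50
Collecting the picks in order gives the descending list.
Final answer: [12, 8, 5, -31, -42, -50]


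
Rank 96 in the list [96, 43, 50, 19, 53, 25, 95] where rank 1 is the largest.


Sort descending: [96, 95, 53, 50, 43, 25, 19]
Find 96 in the sorted list.
96 is at position 1.
Final answer: 1


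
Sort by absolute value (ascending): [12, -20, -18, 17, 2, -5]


Compute absolute values:
  |12| = 12
  |-20| = 20
  |-18| = 18
  |17| = 17
  |2| = 2
  |-5| = 5
Absolute values in increasing order: 2 < 5 < 12 < 17 < 18 < 20
Listing the original numbers in that order gives the answer.
Final answer: [2, -5, 12, 17, -18, -20]


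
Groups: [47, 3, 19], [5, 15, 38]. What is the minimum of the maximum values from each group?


Find max of each group:
  Group 1: [47, 3, 19] -> max = 47
  Group 2: [5, 15, 38] -> max = 38
Maxes: [47, 38]
Minimum of maxes = 38
Final answer: 38


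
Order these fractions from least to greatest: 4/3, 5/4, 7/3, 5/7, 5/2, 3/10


Convert to decimal for comparison:
  4/3 = 1.3333
  5/4 = 1.25
  7/3 = 2.3333
  5/7 = 0.7143
  5/2 = 2.5
  3/10 = 0.3
Decimals in increasing order: 0.3 < 0.7143 < 1.25 < 1.3333 < 2.3333 < 2.5
Writing each back as its fraction gives the sorted order.
Final answer: 3/10, 5/7, 5/4, 4/3, 7/3, 5/2


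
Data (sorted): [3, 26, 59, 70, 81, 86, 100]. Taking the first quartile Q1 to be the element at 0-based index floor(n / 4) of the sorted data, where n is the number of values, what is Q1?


The list has n = 7 elements.
Q1 index = floor(7 / 4) = floor(1.75) = 1
Counting from index 0 in the sorted data, the element at index 1 is 26.
Final answer: 26


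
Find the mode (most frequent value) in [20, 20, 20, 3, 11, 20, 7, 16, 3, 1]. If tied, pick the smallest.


Count the frequency of each value:
  1 appears 1 time(s)
  3 appears 2 time(s)
  7 appears 1 time(s)
  11 appears 1 time(s)
  16 appears 1 time(s)
  20 appears 4 time(s)
Maximum frequency is 4.
Only 20 reaches that frequency, so it is the mode.
Final answer: 20


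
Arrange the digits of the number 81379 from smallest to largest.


The number 81379 has digits: 8, 1, 3, 7, 9
Sorted: 1, 3, 7, 8, 9
Joining the sorted digits gives the result.
Final answer: 13789


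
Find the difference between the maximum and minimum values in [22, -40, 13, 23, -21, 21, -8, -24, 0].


Maximum value: 23
Minimum value: -40
Range = 23 - (-40) = 63
Final answer: 63


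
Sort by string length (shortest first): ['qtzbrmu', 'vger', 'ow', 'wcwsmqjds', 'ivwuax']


Compute lengths:
  'qtzbrmu' has length 7
  'vger' has length 4
  'ow' has length 2
  'wcwsmqjds' has length 9
  'ivwuax' has length 6
Lengths in increasing order: 2 < 4 < 6 < 7 < 9
Listing the words in that order gives the answer.
Final answer: ['ow', 'vger', 'ivwuax', 'qtzbrmu', 'wcwsmqjds']


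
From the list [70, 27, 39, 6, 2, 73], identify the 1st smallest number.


Sort ascending: [2, 6, 27, 39, 70, 73]
The 1st element (1-indexed) is at index 0.
Value = 2
Final answer: 2


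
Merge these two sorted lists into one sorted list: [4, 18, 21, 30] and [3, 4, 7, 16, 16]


List A: [4, 18, 21, 30]
List B: [3, 4, 7, 16, 16]
Repeatedly compare the front elements and take the smaller:
  4 vs 3 -> take 3
  4 vs 4 -> take 4
  18 vs 4 -> take 4
  18 vs 7 -> take 7
  18 vs 16 -> take 16
  18 vs 16 -> take 16
  B is exhausted; append the rest of A: [18, 21, 30]
Final answer: [3, 4, 4, 7, 16, 16, 18, 21, 30]


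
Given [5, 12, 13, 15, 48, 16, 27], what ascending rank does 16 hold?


Sort ascending: [5, 12, 13, 15, 16, 27, 48]
Find 16 in the sorted list.
16 is at position 5 (1-indexed).
Final answer: 5


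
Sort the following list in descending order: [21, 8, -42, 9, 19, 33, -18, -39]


Original list: [21, 8, -42, 9, 19, 33, -18, -39]
Repeatedly take the largest remaining element:
  Remaining [21, 8, -42, 9, 19, 33, -18, -39] -> largest is 33
  Remaining [21, 8, -42, 9, 19, -18, -39] -> largest is 21
  Remaining [8, -42, 9, 19, -18, -39] -> largest is 19
  Remaining [8, -42, 9, -18, -39] -> largest is 9
  Remaining [8, -42, -18, -39] -> largest is 8
  Remaining [-42, -18, -39] -> largest is -18
  Remaining [-42, -39] -> largest is -39
  Remaining [-42] -> largest is -42
Collecting the picks in order gives the descending list.
Final answer: [33, 21, 19, 9, 8, -18, -39, -42]


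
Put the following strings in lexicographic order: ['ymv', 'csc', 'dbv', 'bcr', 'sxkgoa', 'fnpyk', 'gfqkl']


Compare strings character by character (the first differing letter decides):
  'bcr' < 'csc' since 'b' < 'c' at position 1
  'csc' < 'dbv' since 'c' < 'd' at position 1
  'dbv' < 'fnpyk' since 'd' < 'f' at position 1
  'fnpyk' < 'gfqkl' since 'f' < 'g' at position 1
  'gfqkl' < 'sxkgoa' since 'g' < 's' at position 1
  'sxkgoa' < 'ymv' since 's' < 'y' at position 1
Chaining these comparisons gives the alphabetical order.
Final answer: ['bcr', 'csc', 'dbv', 'fnpyk', 'gfqkl', 'sxkgoa', 'ymv']


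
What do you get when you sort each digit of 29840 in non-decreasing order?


The number 29840 has digits: 2, 9, 8, 4, 0
Sorted: 0, 2, 4, 8, 9
Joining the sorted digits gives the result.
Final answer: 02489


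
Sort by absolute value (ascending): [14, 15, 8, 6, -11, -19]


Compute absolute values:
  |14| = 14
  |15| = 15
  |8| = 8
  |6| = 6
  |-11| = 11
  |-19| = 19
Absolute values in increasing order: 6 < 8 < 11 < 14 < 15 < 19
Listing the original numbers in that order gives the answer.
Final answer: [6, 8, -11, 14, 15, -19]


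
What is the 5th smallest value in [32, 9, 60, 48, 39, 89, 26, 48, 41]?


Sort ascending: [9, 26, 32, 39, 41, 48, 48, 60, 89]
The 5th element (1-indexed) is at index 4.
Value = 41
Final answer: 41


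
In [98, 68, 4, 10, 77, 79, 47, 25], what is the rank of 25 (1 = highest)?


Sort descending: [98, 79, 77, 68, 47, 25, 10, 4]
Find 25 in the sorted list.
25 is at position 6.
Final answer: 6


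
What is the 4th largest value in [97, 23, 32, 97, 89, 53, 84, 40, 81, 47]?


Sort descending: [97, 97, 89, 84, 81, 53, 47, 40, 32, 23]
The 4th element (1-indexed) is at index 3.
Value = 84
Final answer: 84


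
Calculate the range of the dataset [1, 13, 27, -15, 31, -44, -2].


Maximum value: 31
Minimum value: -44
Range = 31 - (-44) = 75
Final answer: 75


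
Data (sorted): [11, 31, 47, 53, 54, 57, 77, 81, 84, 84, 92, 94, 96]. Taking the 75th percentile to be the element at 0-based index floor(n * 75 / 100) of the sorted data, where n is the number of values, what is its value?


The dataset has n = 13 elements.
Index = floor(13 * 75 / 100) = floor(975 / 100) = floor(9.75) = 9
Counting from index 0 in the sorted data, the element at index 9 is 84.
Final answer: 84


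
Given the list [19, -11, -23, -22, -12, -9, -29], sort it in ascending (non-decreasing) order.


Original list: [19, -11, -23, -22, -12, -9, -29]
Repeatedly take the smallest remaining element:
  Remaining [19, -11, -23, -22, -12, -9, -29] -> smallest is -29
  Remaining [19, -11, -23, -22, -12, -9] -> smallest is -23
  Remaining [19, -11, -22, -12, -9] -> smallest is -22
  Remaining [19, -11, -12, -9] -> smallest is -12
  Remaining [19, -11, -9] -> smallest is -11
  Remaining [19, -9] -> smallest is -9
  Remaining [19] -> smallest is 19
Collecting the picks in order gives the sorted list.
Final answer: [-29, -23, -22, -12, -11, -9, 19]


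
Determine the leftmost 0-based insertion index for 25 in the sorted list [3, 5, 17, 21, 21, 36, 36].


List is sorted: [3, 5, 17, 21, 21, 36, 36]
We need the leftmost position where 25 can be inserted, i.e. the first index whose element is >= 25 (or the end of the list if none is).
Binary search with low=0, high=7 (0-based indices):
  low=0, high=7, mid=3: a[3]=21 < 25, so low = 4
  low=4, high=7, mid=5: a[5]=36 >= 25, so high = 5
  low=4, high=5, mid=4: a[4]=21 < 25, so low = 5
Now low = high = 5, so the insertion index is 5.
Final answer: 5


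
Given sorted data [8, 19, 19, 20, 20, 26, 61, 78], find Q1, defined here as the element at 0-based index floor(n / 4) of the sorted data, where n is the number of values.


The list has n = 8 elements.
Q1 index = floor(8 / 4) = floor(2) = 2
Counting from index 0 in the sorted data, the element at index 2 is 19.
Final answer: 19


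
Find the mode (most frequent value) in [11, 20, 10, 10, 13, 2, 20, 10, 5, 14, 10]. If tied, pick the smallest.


Count the frequency of each value:
  2 appears 1 time(s)
  5 appears 1 time(s)
  10 appears 4 time(s)
  11 appears 1 time(s)
  13 appears 1 time(s)
  14 appears 1 time(s)
  20 appears 2 time(s)
Maximum frequency is 4.
Only 10 reaches that frequency, so it is the mode.
Final answer: 10


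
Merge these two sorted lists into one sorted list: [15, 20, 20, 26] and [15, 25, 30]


List A: [15, 20, 20, 26]
List B: [15, 25, 30]
Repeatedly compare the front elements and take the smaller:
  15 vs 15 -> take 15
  20 vs 15 -> take 15
  20 vs 25 -> take 20
  20 vs 25 -> take 20
  26 vs 25 -> take 25
  26 vs 30 -> take 26
  A is exhausted; append the rest of B: [30]
Final answer: [15, 15, 20, 20, 25, 26, 30]


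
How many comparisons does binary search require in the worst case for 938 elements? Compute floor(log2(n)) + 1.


Binary search halves the search space each step.
Maximum comparisons = floor(log2(938)) + 1
log2(938) = 9.8734
floor(log2(938)) = 9, so 9 + 1 = 10
Final answer: 10


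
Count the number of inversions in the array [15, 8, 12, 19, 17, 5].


For each element, count the later elements that are smaller than it:
  15 (index 0): smaller elements after it = [8, 12, 5] -> 3
  8 (index 1): smaller elements after it = [5] -> 1
  12 (index 2): smaller elements after it = [5] -> 1
  19 (index 3): smaller elements after it = [17, 5] -> 2
  17 (index 4): smaller elements after it = [5] -> 1
Total inversions = 3 + 1 + 1 + 2 + 1 = 8
Final answer: 8


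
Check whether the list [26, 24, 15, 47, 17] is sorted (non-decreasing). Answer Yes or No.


Check consecutive pairs:
  26 <= 24? False
  24 <= 15? False
  15 <= 47? True
  47 <= 17? False
3 consecutive pair(s) are out of order, so the list is not sorted.
Final answer: No


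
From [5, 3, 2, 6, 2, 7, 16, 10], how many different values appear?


List all unique values:
Distinct values: [2, 3, 5, 6, 7, 10, 16]
Count = 7
Final answer: 7


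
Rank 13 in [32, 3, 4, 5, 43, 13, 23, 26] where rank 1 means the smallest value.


Sort ascending: [3, 4, 5, 13, 23, 26, 32, 43]
Find 13 in the sorted list.
13 is at position 4 (1-indexed).
Final answer: 4


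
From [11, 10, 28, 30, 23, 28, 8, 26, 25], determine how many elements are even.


Check each element:
  11 is odd
  10 is even
  28 is even
  30 is even
  23 is odd
  28 is even
  8 is even
  26 is even
  25 is odd
Evens: [10, 28, 30, 28, 8, 26]
Count of evens = 6
Final answer: 6


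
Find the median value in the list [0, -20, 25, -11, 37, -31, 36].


First, sort the list: [-31, -20, -11, 0, 25, 36, 37]
The list has 7 elements (odd count).
The middle index is 3 (0-based), and the element there is 0.
Final answer: 0


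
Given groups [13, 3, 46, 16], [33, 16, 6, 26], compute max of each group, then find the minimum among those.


Find max of each group:
  Group 1: [13, 3, 46, 16] -> max = 46
  Group 2: [33, 16, 6, 26] -> max = 33
Maxes: [46, 33]
Minimum of maxes = 33
Final answer: 33


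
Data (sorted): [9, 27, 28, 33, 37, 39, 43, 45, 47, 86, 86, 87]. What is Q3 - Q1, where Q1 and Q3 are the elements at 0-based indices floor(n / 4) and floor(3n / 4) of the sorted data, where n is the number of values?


The data has n = 12 elements.
Q1 index = floor(12 / 4) = floor(3) = 3; Q3 index = floor(3 * 12 / 4) = floor(9) = 9
Q1 = element at index 3 = 33
Q3 = element at index 9 = 86
IQR = 86 - 33 = 53
Final answer: 53


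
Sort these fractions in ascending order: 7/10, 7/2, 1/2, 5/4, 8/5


Convert to decimal for comparison:
  7/10 = 0.7
  7/2 = 3.5
  1/2 = 0.5
  5/4 = 1.25
  8/5 = 1.6
Decimals in increasing order: 0.5 < 0.7 < 1.25 < 1.6 < 3.5
Writing each back as its fraction gives the sorted order.
Final answer: 1/2, 7/10, 5/4, 8/5, 7/2


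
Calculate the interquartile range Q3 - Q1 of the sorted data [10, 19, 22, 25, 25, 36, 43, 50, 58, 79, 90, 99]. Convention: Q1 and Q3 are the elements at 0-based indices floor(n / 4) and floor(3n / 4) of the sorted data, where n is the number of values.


The data has n = 12 elements.
Q1 index = floor(12 / 4) = floor(3) = 3; Q3 index = floor(3 * 12 / 4) = floor(9) = 9
Q1 = element at index 3 = 25
Q3 = element at index 9 = 79
IQR = 79 - 25 = 54
Final answer: 54


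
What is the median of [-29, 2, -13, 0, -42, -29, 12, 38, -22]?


First, sort the list: [-42, -29, -29, -22, -13, 0, 2, 12, 38]
The list has 9 elements (odd count).
The middle index is 4 (0-based), and the element there is -13.
Final answer: -13


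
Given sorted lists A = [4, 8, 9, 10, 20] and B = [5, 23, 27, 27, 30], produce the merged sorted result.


List A: [4, 8, 9, 10, 20]
List B: [5, 23, 27, 27, 30]
Repeatedly compare the front elements and take the smaller:
  4 vs 5 -> take 4
  8 vs 5 -> take 5
  8 vs 23 -> take 8
  9 vs 23 -> take 9
  10 vs 23 -> take 10
  20 vs 23 -> take 20
  A is exhausted; append the rest of B: [23, 27, 27, 30]
Final answer: [4, 5, 8, 9, 10, 20, 23, 27, 27, 30]


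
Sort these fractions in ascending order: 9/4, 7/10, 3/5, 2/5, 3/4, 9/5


Convert to decimal for comparison:
  9/4 = 2.25
  7/10 = 0.7
  3/5 = 0.6
  2/5 = 0.4
  3/4 = 0.75
  9/5 = 1.8
Decimals in increasing order: 0.4 < 0.6 < 0.7 < 0.75 < 1.8 < 2.25
Writing each back as its fraction gives the sorted order.
Final answer: 2/5, 3/5, 7/10, 3/4, 9/5, 9/4


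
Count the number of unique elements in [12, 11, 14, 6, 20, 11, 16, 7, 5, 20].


List all unique values:
Distinct values: [5, 6, 7, 11, 12, 14, 16, 20]
Count = 8
Final answer: 8


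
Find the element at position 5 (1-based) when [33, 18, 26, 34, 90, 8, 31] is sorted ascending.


Sort ascending: [8, 18, 26, 31, 33, 34, 90]
The 5th element (1-indexed) is at index 4.
Value = 33
Final answer: 33


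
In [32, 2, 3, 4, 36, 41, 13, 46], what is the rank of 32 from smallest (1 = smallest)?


Sort ascending: [2, 3, 4, 13, 32, 36, 41, 46]
Find 32 in the sorted list.
32 is at position 5 (1-indexed).
Final answer: 5


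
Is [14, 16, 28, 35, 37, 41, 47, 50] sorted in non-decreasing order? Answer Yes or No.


Check consecutive pairs:
  14 <= 16? True
  16 <= 28? True
  28 <= 35? True
  35 <= 37? True
  37 <= 41? True
  41 <= 47? True
  47 <= 50? True
Every consecutive pair is in order, so the list is non-decreasing.
Final answer: Yes


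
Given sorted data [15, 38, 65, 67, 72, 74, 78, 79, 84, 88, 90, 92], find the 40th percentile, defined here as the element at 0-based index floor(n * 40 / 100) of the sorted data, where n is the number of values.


The dataset has n = 12 elements.
Index = floor(12 * 40 / 100) = floor(480 / 100) = floor(4.8) = 4
Counting from index 0 in the sorted data, the element at index 4 is 72.
Final answer: 72


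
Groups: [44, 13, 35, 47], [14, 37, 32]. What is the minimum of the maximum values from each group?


Find max of each group:
  Group 1: [44, 13, 35, 47] -> max = 47
  Group 2: [14, 37, 32] -> max = 37
Maxes: [47, 37]
Minimum of maxes = 37
Final answer: 37


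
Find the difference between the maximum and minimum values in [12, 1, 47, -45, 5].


Maximum value: 47
Minimum value: -45
Range = 47 - (-45) = 92
Final answer: 92


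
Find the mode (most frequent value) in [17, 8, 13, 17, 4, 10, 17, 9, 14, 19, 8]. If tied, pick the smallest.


Count the frequency of each value:
  4 appears 1 time(s)
  8 appears 2 time(s)
  9 appears 1 time(s)
  10 appears 1 time(s)
  13 appears 1 time(s)
  14 appears 1 time(s)
  17 appears 3 time(s)
  19 appears 1 time(s)
Maximum frequency is 3.
Only 17 reaches that frequency, so it is the mode.
Final answer: 17


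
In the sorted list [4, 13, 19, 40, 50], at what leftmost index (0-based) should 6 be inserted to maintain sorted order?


List is sorted: [4, 13, 19, 40, 50]
We need the leftmost position where 6 can be inserted, i.e. the first index whose element is >= 6 (or the end of the list if none is).
Binary search with low=0, high=5 (0-based indices):
  low=0, high=5, mid=2: a[2]=19 >= 6, so high = 2
  low=0, high=2, mid=1: a[1]=13 >= 6, so high = 1
  low=0, high=1, mid=0: a[0]=4 < 6, so low = 1
Now low = high = 1, so the insertion index is 1.
Final answer: 1


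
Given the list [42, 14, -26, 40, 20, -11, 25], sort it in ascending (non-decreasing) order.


Original list: [42, 14, -26, 40, 20, -11, 25]
Repeatedly take the smallest remaining element:
  Remaining [42, 14, -26, 40, 20, -11, 25] -> smallest is -26
  Remaining [42, 14, 40, 20, -11, 25] -> smallest is -11
  Remaining [42, 14, 40, 20, 25] -> smallest is 14
  Remaining [42, 40, 20, 25] -> smallest is 20
  Remaining [42, 40, 25] -> smallest is 25
  Remaining [42, 40] -> smallest is 40
  Remaining [42] -> smallest is 42
Collecting the picks in order gives the sorted list.
Final answer: [-26, -11, 14, 20, 25, 40, 42]


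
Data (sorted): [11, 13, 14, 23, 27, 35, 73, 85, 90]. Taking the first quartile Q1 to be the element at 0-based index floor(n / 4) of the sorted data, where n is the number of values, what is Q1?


The list has n = 9 elements.
Q1 index = floor(9 / 4) = floor(2.25) = 2
Counting from index 0 in the sorted data, the element at index 2 is 14.
Final answer: 14


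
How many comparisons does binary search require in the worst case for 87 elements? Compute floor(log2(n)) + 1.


Binary search halves the search space each step.
Maximum comparisons = floor(log2(87)) + 1
log2(87) = 6.4429
floor(log2(87)) = 6, so 6 + 1 = 7
Final answer: 7


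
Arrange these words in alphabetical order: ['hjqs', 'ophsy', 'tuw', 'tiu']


Compare strings character by character (the first differing letter decides):
  'hjqs' < 'ophsy' since 'h' < 'o' at position 1
  'ophsy' < 'tiu' since 'o' < 't' at position 1
  'tiu' < 'tuw' since 'i' < 'u' at position 2
Chaining these comparisons gives the alphabetical order.
Final answer: ['hjqs', 'ophsy', 'tiu', 'tuw']


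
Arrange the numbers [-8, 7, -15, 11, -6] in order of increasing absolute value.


Compute absolute values:
  |-8| = 8
  |7| = 7
  |-15| = 15
  |11| = 11
  |-6| = 6
Absolute values in increasing order: 6 < 7 < 8 < 11 < 15
Listing the original numbers in that order gives the answer.
Final answer: [-6, 7, -8, 11, -15]


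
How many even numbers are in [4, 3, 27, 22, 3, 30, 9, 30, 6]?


Check each element:
  4 is even
  3 is odd
  27 is odd
  22 is even
  3 is odd
  30 is even
  9 is odd
  30 is even
  6 is even
Evens: [4, 22, 30, 30, 6]
Count of evens = 5
Final answer: 5


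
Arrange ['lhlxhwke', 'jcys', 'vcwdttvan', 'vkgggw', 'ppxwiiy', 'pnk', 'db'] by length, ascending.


Compute lengths:
  'lhlxhwke' has length 8
  'jcys' has length 4
  'vcwdttvan' has length 9
  'vkgggw' has length 6
  'ppxwiiy' has length 7
  'pnk' has length 3
  'db' has length 2
Lengths in increasing order: 2 < 3 < 4 < 6 < 7 < 8 < 9
Listing the words in that order gives the answer.
Final answer: ['db', 'pnk', 'jcys', 'vkgggw', 'ppxwiiy', 'lhlxhwke', 'vcwdttvan']


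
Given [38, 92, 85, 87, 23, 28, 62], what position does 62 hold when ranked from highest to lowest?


Sort descending: [92, 87, 85, 62, 38, 28, 23]
Find 62 in the sorted list.
62 is at position 4.
Final answer: 4


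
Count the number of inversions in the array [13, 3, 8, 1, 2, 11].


For each element, count the later elements that are smaller than it:
  13 (index 0): smaller elements after it = [3, 8, 1, 2, 11] -> 5
  3 (index 1): smaller elements after it = [1, 2] -> 2
  8 (index 2): smaller elements after it = [1, 2] -> 2
  1 (index 3): smaller elements after it = [] -> 0
  2 (index 4): smaller elements after it = [] -> 0
Total inversions = 5 + 2 + 2 + 0 + 0 = 9
Final answer: 9


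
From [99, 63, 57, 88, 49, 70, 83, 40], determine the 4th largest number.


Sort descending: [99, 88, 83, 70, 63, 57, 49, 40]
The 4th element (1-indexed) is at index 3.
Value = 70
Final answer: 70


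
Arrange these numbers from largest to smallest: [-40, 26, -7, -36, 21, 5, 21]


Original list: [-40, 26, -7, -36, 21, 5, 21]
Repeatedly take the largest remaining element:
  Remaining [-40, 26, -7, -36, 21, 5, 21] -> largest is 26
  Remaining [-40, -7, -36, 21, 5, 21] -> largest is 21
  Remaining [-40, -7, -36, 5, 21] -> largest is 21
  Remaining [-40, -7, -36, 5] -> largest is 5
  Remaining [-40, -7, -36] -> largest is -7
  Remaining [-40, -36] -> largest is -36
  Remaining [-40] -> largest is -40
Collecting the picks in order gives the descending list.
Final answer: [26, 21, 21, 5, -7, -36, -40]


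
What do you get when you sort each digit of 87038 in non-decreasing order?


The number 87038 has digits: 8, 7, 0, 3, 8
Sorted: 0, 3, 7, 8, 8
Joining the sorted digits gives the result.
Final answer: 03788


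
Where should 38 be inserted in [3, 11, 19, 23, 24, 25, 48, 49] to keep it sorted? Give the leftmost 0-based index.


List is sorted: [3, 11, 19, 23, 24, 25, 48, 49]
We need the leftmost position where 38 can be inserted, i.e. the first index whose element is >= 38 (or the end of the list if none is).
Binary search with low=0, high=8 (0-based indices):
  low=0, high=8, mid=4: a[4]=24 < 38, so low = 5
  low=5, high=8, mid=6: a[6]=48 >= 38, so high = 6
  low=5, high=6, mid=5: a[5]=25 < 38, so low = 6
Now low = high = 6, so the insertion index is 6.
Final answer: 6


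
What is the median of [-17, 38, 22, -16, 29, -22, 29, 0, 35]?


First, sort the list: [-22, -17, -16, 0, 22, 29, 29, 35, 38]
The list has 9 elements (odd count).
The middle index is 4 (0-based), and the element there is 22.
Final answer: 22


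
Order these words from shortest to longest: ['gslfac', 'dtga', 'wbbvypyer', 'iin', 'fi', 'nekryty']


Compute lengths:
  'gslfac' has length 6
  'dtga' has length 4
  'wbbvypyer' has length 9
  'iin' has length 3
  'fi' has length 2
  'nekryty' has length 7
Lengths in increasing order: 2 < 3 < 4 < 6 < 7 < 9
Listing the words in that order gives the answer.
Final answer: ['fi', 'iin', 'dtga', 'gslfac', 'nekryty', 'wbbvypyer']


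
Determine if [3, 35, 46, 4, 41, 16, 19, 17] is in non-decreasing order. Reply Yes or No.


Check consecutive pairs:
  3 <= 35? True
  35 <= 46? True
  46 <= 4? False
  4 <= 41? True
  41 <= 16? False
  16 <= 19? True
  19 <= 17? False
3 consecutive pair(s) are out of order, so the list is not sorted.
Final answer: No


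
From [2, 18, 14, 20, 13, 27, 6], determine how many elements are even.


Check each element:
  2 is even
  18 is even
  14 is even
  20 is even
  13 is odd
  27 is odd
  6 is even
Evens: [2, 18, 14, 20, 6]
Count of evens = 5
Final answer: 5


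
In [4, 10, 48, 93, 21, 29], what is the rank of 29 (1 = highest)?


Sort descending: [93, 48, 29, 21, 10, 4]
Find 29 in the sorted list.
29 is at position 3.
Final answer: 3


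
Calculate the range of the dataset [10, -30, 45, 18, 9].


Maximum value: 45
Minimum value: -30
Range = 45 - (-30) = 75
Final answer: 75


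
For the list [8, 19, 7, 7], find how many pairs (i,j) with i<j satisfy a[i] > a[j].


For each element, count the later elements that are smaller than it:
  8 (index 0): smaller elements after it = [7, 7] -> 2
  19 (index 1): smaller elements after it = [7, 7] -> 2
  7 (index 2): smaller elements after it = [] -> 0
Total inversions = 2 + 2 + 0 = 4
Final answer: 4


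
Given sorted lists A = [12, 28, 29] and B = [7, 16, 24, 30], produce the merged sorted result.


List A: [12, 28, 29]
List B: [7, 16, 24, 30]
Repeatedly compare the front elements and take the smaller:
  12 vs 7 -> take 7
  12 vs 16 -> take 12
  28 vs 16 -> take 16
  28 vs 24 -> take 24
  28 vs 30 -> take 28
  29 vs 30 -> take 29
  A is exhausted; append the rest of B: [30]
Final answer: [7, 12, 16, 24, 28, 29, 30]


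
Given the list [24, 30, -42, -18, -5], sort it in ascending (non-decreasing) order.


Original list: [24, 30, -42, -18, -5]
Repeatedly take the smallest remaining element:
  Remaining [24, 30, -42, -18, -5] -> smallest is -42
  Remaining [24, 30, -18, -5] -> smallest is -18
  Remaining [24, 30, -5] -> smallest is -5
  Remaining [24, 30] -> smallest is 24
  Remaining [30] -> smallest is 30
Collecting the picks in order gives the sorted list.
Final answer: [-42, -18, -5, 24, 30]


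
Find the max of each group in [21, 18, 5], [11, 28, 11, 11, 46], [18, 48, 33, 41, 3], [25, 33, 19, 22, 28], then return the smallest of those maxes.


Find max of each group:
  Group 1: [21, 18, 5] -> max = 21
  Group 2: [11, 28, 11, 11, 46] -> max = 46
  Group 3: [18, 48, 33, 41, 3] -> max = 48
  Group 4: [25, 33, 19, 22, 28] -> max = 33
Maxes: [21, 46, 48, 33]
Minimum of maxes = 21
Final answer: 21


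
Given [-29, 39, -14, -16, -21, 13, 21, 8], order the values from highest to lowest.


Original list: [-29, 39, -14, -16, -21, 13, 21, 8]
Repeatedly take the largest remaining element:
  Remaining [-29, 39, -14, -16, -21, 13, 21, 8] -> largest is 39
  Remaining [-29, -14, -16, -21, 13, 21, 8] -> largest is 21
  Remaining [-29, -14, -16, -21, 13, 8] -> largest is 13
  Remaining [-29, -14, -16, -21, 8] -> largest is 8
  Remaining [-29, -14, -16, -21] -> largest is -14
  Remaining [-29, -16, -21] -> largest is -16
  Remaining [-29, -21] -> largest is -21
  Remaining [-29] -> largest is -29
Collecting the picks in order gives the descending list.
Final answer: [39, 21, 13, 8, -14, -16, -21, -29]


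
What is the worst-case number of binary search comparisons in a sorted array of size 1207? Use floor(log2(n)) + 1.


Binary search halves the search space each step.
Maximum comparisons = floor(log2(1207)) + 1
log2(1207) = 10.2372
floor(log2(1207)) = 10, so 10 + 1 = 11
Final answer: 11


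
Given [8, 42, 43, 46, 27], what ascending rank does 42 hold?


Sort ascending: [8, 27, 42, 43, 46]
Find 42 in the sorted list.
42 is at position 3 (1-indexed).
Final answer: 3


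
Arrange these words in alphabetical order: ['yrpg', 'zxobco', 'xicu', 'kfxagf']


Compare strings character by character (the first differing letter decides):
  'kfxagf' < 'xicu' since 'k' < 'x' at position 1
  'xicu' < 'yrpg' since 'x' < 'y' at position 1
  'yrpg' < 'zxobco' since 'y' < 'z' at position 1
Chaining these comparisons gives the alphabetical order.
Final answer: ['kfxagf', 'xicu', 'yrpg', 'zxobco']


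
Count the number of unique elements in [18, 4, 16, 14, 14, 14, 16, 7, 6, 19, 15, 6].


List all unique values:
Distinct values: [4, 6, 7, 14, 15, 16, 18, 19]
Count = 8
Final answer: 8


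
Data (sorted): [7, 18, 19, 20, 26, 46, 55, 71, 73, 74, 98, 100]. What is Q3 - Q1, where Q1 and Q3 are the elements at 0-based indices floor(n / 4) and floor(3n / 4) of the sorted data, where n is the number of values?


The data has n = 12 elements.
Q1 index = floor(12 / 4) = floor(3) = 3; Q3 index = floor(3 * 12 / 4) = floor(9) = 9
Q1 = element at index 3 = 20
Q3 = element at index 9 = 74
IQR = 74 - 20 = 54
Final answer: 54


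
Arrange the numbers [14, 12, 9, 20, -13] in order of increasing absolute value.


Compute absolute values:
  |14| = 14
  |12| = 12
  |9| = 9
  |20| = 20
  |-13| = 13
Absolute values in increasing order: 9 < 12 < 13 < 14 < 20
Listing the original numbers in that order gives the answer.
Final answer: [9, 12, -13, 14, 20]


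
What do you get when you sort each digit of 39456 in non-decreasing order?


The number 39456 has digits: 3, 9, 4, 5, 6
Sorted: 3, 4, 5, 6, 9
Joining the sorted digits gives the result.
Final answer: 34569


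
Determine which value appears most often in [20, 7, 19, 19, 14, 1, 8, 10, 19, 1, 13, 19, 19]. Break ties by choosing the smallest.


Count the frequency of each value:
  1 appears 2 time(s)
  7 appears 1 time(s)
  8 appears 1 time(s)
  10 appears 1 time(s)
  13 appears 1 time(s)
  14 appears 1 time(s)
  19 appears 5 time(s)
  20 appears 1 time(s)
Maximum frequency is 5.
Only 19 reaches that frequency, so it is the mode.
Final answer: 19


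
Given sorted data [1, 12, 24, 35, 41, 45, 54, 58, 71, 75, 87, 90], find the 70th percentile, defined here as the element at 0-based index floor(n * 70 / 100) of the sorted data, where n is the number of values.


The dataset has n = 12 elements.
Index = floor(12 * 70 / 100) = floor(840 / 100) = floor(8.4) = 8
Counting from index 0 in the sorted data, the element at index 8 is 71.
Final answer: 71


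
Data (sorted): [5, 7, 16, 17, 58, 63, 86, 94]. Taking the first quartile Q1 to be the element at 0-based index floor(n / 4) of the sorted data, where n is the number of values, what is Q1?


The list has n = 8 elements.
Q1 index = floor(8 / 4) = floor(2) = 2
Counting from index 0 in the sorted data, the element at index 2 is 16.
Final answer: 16


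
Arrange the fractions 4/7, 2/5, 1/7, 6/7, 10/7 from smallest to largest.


Convert to decimal for comparison:
  4/7 = 0.5714
  2/5 = 0.4
  1/7 = 0.1429
  6/7 = 0.8571
  10/7 = 1.4286
Decimals in increasing order: 0.1429 < 0.4 < 0.5714 < 0.8571 < 1.4286
Writing each back as its fraction gives the sorted order.
Final answer: 1/7, 2/5, 4/7, 6/7, 10/7


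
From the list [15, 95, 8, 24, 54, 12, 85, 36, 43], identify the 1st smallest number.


Sort ascending: [8, 12, 15, 24, 36, 43, 54, 85, 95]
The 1st element (1-indexed) is at index 0.
Value = 8
Final answer: 8


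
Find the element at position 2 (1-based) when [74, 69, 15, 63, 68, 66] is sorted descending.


Sort descending: [74, 69, 68, 66, 63, 15]
The 2nd element (1-indexed) is at index 1.
Value = 69
Final answer: 69


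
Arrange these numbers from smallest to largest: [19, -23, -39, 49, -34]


Original list: [19, -23, -39, 49, -34]
Repeatedly take the smallest remaining element:
  Remaining [19, -23, -39, 49, -34] -> smallest is -39
  Remaining [19, -23, 49, -34] -> smallest is -34
  Remaining [19, -23, 49] -> smallest is -23
  Remaining [19, 49] -> smallest is 19
  Remaining [49] -> smallest is 49
Collecting the picks in order gives the sorted list.
Final answer: [-39, -34, -23, 19, 49]


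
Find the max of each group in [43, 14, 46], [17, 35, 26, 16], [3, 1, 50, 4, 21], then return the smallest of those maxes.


Find max of each group:
  Group 1: [43, 14, 46] -> max = 46
  Group 2: [17, 35, 26, 16] -> max = 35
  Group 3: [3, 1, 50, 4, 21] -> max = 50
Maxes: [46, 35, 50]
Minimum of maxes = 35
Final answer: 35


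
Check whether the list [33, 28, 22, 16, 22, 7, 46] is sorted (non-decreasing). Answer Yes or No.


Check consecutive pairs:
  33 <= 28? False
  28 <= 22? False
  22 <= 16? False
  16 <= 22? True
  22 <= 7? False
  7 <= 46? True
4 consecutive pair(s) are out of order, so the list is not sorted.
Final answer: No


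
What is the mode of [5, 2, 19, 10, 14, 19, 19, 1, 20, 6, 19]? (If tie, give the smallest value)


Count the frequency of each value:
  1 appears 1 time(s)
  2 appears 1 time(s)
  5 appears 1 time(s)
  6 appears 1 time(s)
  10 appears 1 time(s)
  14 appears 1 time(s)
  19 appears 4 time(s)
  20 appears 1 time(s)
Maximum frequency is 4.
Only 19 reaches that frequency, so it is the mode.
Final answer: 19


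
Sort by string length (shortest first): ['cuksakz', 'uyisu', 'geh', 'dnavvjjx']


Compute lengths:
  'cuksakz' has length 7
  'uyisu' has length 5
  'geh' has length 3
  'dnavvjjx' has length 8
Lengths in increasing order: 3 < 5 < 7 < 8
Listing the words in that order gives the answer.
Final answer: ['geh', 'uyisu', 'cuksakz', 'dnavvjjx']


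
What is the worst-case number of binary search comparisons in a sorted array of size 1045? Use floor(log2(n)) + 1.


Binary search halves the search space each step.
Maximum comparisons = floor(log2(1045)) + 1
log2(1045) = 10.0293
floor(log2(1045)) = 10, so 10 + 1 = 11
Final answer: 11


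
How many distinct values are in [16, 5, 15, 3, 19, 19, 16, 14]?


List all unique values:
Distinct values: [3, 5, 14, 15, 16, 19]
Count = 6
Final answer: 6


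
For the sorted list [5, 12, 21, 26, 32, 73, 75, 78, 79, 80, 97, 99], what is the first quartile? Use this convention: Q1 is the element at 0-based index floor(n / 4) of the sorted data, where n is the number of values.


The list has n = 12 elements.
Q1 index = floor(12 / 4) = floor(3) = 3
Counting from index 0 in the sorted data, the element at index 3 is 26.
Final answer: 26


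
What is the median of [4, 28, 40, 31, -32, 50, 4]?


First, sort the list: [-32, 4, 4, 28, 31, 40, 50]
The list has 7 elements (odd count).
The middle index is 3 (0-based), and the element there is 28.
Final answer: 28


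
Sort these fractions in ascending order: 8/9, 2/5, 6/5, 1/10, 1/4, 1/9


Convert to decimal for comparison:
  8/9 = 0.8889
  2/5 = 0.4
  6/5 = 1.2
  1/10 = 0.1
  1/4 = 0.25
  1/9 = 0.1111
Decimals in increasing order: 0.1 < 0.1111 < 0.25 < 0.4 < 0.8889 < 1.2
Writing each back as its fraction gives the sorted order.
Final answer: 1/10, 1/9, 1/4, 2/5, 8/9, 6/5


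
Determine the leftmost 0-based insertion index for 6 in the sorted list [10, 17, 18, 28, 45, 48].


List is sorted: [10, 17, 18, 28, 45, 48]
We need the leftmost position where 6 can be inserted, i.e. the first index whose element is >= 6 (or the end of the list if none is).
Binary search with low=0, high=6 (0-based indices):
  low=0, high=6, mid=3: a[3]=28 >= 6, so high = 3
  low=0, high=3, mid=1: a[1]=17 >= 6, so high = 1
  low=0, high=1, mid=0: a[0]=10 >= 6, so high = 0
Now low = high = 0, so the insertion index is 0.
Final answer: 0


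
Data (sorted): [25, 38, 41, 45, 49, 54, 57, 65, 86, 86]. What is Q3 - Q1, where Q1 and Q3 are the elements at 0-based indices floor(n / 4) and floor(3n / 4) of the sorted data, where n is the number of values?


The data has n = 10 elements.
Q1 index = floor(10 / 4) = floor(2.5) = 2; Q3 index = floor(3 * 10 / 4) = floor(7.5) = 7
Q1 = element at index 2 = 41
Q3 = element at index 7 = 65
IQR = 65 - 41 = 24
Final answer: 24


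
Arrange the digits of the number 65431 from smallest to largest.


The number 65431 has digits: 6, 5, 4, 3, 1
Sorted: 1, 3, 4, 5, 6
Joining the sorted digits gives the result.
Final answer: 13456


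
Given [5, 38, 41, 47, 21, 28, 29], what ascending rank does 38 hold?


Sort ascending: [5, 21, 28, 29, 38, 41, 47]
Find 38 in the sorted list.
38 is at position 5 (1-indexed).
Final answer: 5


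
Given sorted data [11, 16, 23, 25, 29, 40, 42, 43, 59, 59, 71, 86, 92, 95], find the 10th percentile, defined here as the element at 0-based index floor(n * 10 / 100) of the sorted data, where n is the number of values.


The dataset has n = 14 elements.
Index = floor(14 * 10 / 100) = floor(140 / 100) = floor(1.4) = 1
Counting from index 0 in the sorted data, the element at index 1 is 16.
Final answer: 16


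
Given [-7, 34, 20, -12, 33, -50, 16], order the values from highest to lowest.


Original list: [-7, 34, 20, -12, 33, -50, 16]
Repeatedly take the largest remaining element:
  Remaining [-7, 34, 20, -12, 33, -50, 16] -> largest is 34
  Remaining [-7, 20, -12, 33, -50, 16] -> largest is 33
  Remaining [-7, 20, -12, -50, 16] -> largest is 20
  Remaining [-7, -12, -50, 16] -> largest is 16
  Remaining [-7, -12, -50] -> largest is -7
  Remaining [-12, -50] -> largest is -12
  Remaining [-50] -> largest is -50
Collecting the picks in order gives the descending list.
Final answer: [34, 33, 20, 16, -7, -12, -50]


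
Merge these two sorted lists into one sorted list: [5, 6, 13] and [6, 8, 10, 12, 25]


List A: [5, 6, 13]
List B: [6, 8, 10, 12, 25]
Repeatedly compare the front elements and take the smaller:
  5 vs 6 -> take 5
  6 vs 6 -> take 6
  13 vs 6 -> take 6
  13 vs 8 -> take 8
  13 vs 10 -> take 10
  13 vs 12 -> take 12
  13 vs 25 -> take 13
  A is exhausted; append the rest of B: [25]
Final answer: [5, 6, 6, 8, 10, 12, 13, 25]


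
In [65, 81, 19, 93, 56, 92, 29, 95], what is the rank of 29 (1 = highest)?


Sort descending: [95, 93, 92, 81, 65, 56, 29, 19]
Find 29 in the sorted list.
29 is at position 7.
Final answer: 7


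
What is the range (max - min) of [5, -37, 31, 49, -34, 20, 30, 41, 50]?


Maximum value: 50
Minimum value: -37
Range = 50 - (-37) = 87
Final answer: 87


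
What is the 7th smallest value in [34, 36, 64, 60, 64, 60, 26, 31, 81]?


Sort ascending: [26, 31, 34, 36, 60, 60, 64, 64, 81]
The 7th element (1-indexed) is at index 6.
Value = 64
Final answer: 64


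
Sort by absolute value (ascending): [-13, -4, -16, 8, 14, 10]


Compute absolute values:
  |-13| = 13
  |-4| = 4
  |-16| = 16
  |8| = 8
  |14| = 14
  |10| = 10
Absolute values in increasing order: 4 < 8 < 10 < 13 < 14 < 16
Listing the original numbers in that order gives the answer.
Final answer: [-4, 8, 10, -13, 14, -16]
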